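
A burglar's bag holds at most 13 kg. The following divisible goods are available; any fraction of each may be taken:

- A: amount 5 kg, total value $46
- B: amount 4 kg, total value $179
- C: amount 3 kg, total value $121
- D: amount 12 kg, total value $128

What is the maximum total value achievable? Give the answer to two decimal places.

364.00

Take in order of value per unit:
- B (179/4 per unit): all 4 → value 179, running total 179.00
- C (121/3 per unit): all 3 → value 121, running total 300.00
- D (128/12 per unit): 6 of 12 → value 6×128/12 = 64.0000, running total 364.00
Total 364.00.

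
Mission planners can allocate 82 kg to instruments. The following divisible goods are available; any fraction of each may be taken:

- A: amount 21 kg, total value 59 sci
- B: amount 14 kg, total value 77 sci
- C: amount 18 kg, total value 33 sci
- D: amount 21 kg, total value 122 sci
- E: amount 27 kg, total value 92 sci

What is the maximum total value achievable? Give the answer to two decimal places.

347.19

Take in order of value per unit:
- D (122/21 per unit): all 21 → value 122, running total 122.00
- B (77/14 per unit): all 14 → value 77, running total 199.00
- E (92/27 per unit): all 27 → value 92, running total 291.00
- A (59/21 per unit): 20 of 21 → value 20×59/21 = 56.1905, running total 347.19
Total 347.19.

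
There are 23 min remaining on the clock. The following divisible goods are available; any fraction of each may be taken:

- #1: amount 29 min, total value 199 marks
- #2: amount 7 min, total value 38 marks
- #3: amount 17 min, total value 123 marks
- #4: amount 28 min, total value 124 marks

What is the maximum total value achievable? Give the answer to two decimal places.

Take in order of value per unit:
- #3 (123/17 per unit): all 17 → value 123, running total 123.00
- #1 (199/29 per unit): 6 of 29 → value 6×199/29 = 41.1724, running total 164.17
Total 164.17.

164.17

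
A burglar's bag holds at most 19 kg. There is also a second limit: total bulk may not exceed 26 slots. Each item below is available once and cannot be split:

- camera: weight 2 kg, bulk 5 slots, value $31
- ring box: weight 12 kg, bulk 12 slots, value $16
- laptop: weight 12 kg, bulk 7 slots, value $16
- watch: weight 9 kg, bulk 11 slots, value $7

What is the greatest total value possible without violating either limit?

$47

Feasible sets respecting both limits:
- camera+ring box: weight 14, bulk 17, value 47
- camera+laptop: weight 14, bulk 12, value 47
- camera+watch: weight 11, bulk 16, value 38
- camera: weight 2, bulk 5, value 31
Best: $47.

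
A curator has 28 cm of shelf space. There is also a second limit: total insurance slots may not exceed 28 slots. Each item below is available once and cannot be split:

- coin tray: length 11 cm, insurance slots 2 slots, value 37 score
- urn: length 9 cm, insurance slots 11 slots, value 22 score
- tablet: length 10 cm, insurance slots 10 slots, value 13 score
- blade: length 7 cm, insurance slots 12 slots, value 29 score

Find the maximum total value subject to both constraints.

Feasible sets respecting both limits:
- coin tray+urn+blade: length 27, insurance slots 25, value 88
- coin tray+tablet+blade: length 28, insurance slots 24, value 79
- coin tray+blade: length 18, insurance slots 14, value 66
- coin tray+urn: length 20, insurance slots 13, value 59
Best: 88 score.

88 score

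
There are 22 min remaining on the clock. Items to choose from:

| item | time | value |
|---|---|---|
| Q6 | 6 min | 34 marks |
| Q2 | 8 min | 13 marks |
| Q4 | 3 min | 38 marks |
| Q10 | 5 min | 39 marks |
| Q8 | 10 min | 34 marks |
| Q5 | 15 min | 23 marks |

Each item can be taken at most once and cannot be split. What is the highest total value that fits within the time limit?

Check high-value combinations within 22 min:
- Q6+Q2+Q4+Q10: time 6+8+3+5=22, value 34+13+38+39=124
- Q6+Q4+Q10: time 6+3+5=14, value 34+38+39=111
- Q4+Q10+Q8: time 3+5+10=18, value 38+39+34=111
Best: 124 marks.

124 marks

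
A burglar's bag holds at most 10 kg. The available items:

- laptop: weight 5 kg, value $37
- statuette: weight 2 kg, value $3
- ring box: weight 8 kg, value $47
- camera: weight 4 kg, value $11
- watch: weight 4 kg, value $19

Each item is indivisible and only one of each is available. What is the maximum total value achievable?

This is a 0/1 knapsack; check combinations near the capacity.
- laptop+watch: weight 5+4=9, value 37+19=56
- statuette+ring box: weight 2+8=10, value 3+47=50
- laptop+camera: weight 5+4=9, value 37+11=48
- ring box: weight 8, value 47
Best: $56.

$56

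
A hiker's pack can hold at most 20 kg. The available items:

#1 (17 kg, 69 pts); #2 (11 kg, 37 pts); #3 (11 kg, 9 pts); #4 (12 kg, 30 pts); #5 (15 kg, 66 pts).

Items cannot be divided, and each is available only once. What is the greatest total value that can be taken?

69 pts

This is a 0/1 knapsack; check combinations near the capacity.
- #1: weight 17, value 69
- #5: weight 15, value 66
- #2: weight 11, value 37
- #4: weight 12, value 30
Best: 69 pts.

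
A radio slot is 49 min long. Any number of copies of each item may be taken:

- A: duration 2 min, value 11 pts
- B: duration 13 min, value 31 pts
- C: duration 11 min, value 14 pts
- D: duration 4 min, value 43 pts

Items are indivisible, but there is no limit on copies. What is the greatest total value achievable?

516 pts

Best value-per-unit is D at 43/4, and filling with it alone uses duration 12×4=48. No mix of the others beats 12×43 = 516.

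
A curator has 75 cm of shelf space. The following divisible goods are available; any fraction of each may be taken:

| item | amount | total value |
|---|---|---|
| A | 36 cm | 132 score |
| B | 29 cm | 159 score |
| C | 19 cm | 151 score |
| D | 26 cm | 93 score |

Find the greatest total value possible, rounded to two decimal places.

Take in order of value per unit:
- C (151/19 per unit): all 19 → value 151, running total 151.00
- B (159/29 per unit): all 29 → value 159, running total 310.00
- A (132/36 per unit): 27 of 36 → value 27×132/36 = 99.0000, running total 409.00
Total 409.00.

409.00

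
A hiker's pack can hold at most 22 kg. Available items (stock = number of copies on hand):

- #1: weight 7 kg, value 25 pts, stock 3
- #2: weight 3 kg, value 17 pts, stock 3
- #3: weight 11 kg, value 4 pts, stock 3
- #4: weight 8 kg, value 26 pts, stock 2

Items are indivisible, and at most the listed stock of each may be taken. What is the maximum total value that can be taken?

86 pts

Best selections within weight 22 and stock limits:
- 2×#2 + 2×#4: weight 22, value 86
- 1×#1 + 2×#2 + 1×#4: weight 21, value 85
- 2×#1 + 2×#2: weight 20, value 84
Best: 86 pts.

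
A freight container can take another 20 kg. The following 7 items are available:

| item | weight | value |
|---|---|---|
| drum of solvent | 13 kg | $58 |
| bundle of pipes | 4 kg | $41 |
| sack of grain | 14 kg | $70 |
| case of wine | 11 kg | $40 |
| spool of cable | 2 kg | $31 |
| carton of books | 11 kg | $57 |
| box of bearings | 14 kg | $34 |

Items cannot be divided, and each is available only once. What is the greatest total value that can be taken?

$142

Check high-value combinations within 20 kg:
- bundle of pipes+sack of grain+spool of cable: weight 4+14+2=20, value 41+70+31=142
- drum of solvent+bundle of pipes+spool of cable: weight 13+4+2=19, value 58+41+31=130
- bundle of pipes+spool of cable+carton of books: weight 4+2+11=17, value 41+31+57=129
- bundle of pipes+case of wine+spool of cable: weight 4+11+2=17, value 41+40+31=112
Best: $142.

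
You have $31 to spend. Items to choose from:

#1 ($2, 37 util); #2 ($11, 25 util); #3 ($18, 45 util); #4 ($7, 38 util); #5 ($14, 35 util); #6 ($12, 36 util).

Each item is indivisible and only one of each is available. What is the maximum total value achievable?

Check high-value combinations within $31:
- #1+#3+#4: cost 2+18+7=27, value 37+45+38=120
- #1+#4+#6: cost 2+7+12=21, value 37+38+36=111
- #1+#4+#5: cost 2+7+14=23, value 37+38+35=110
- #1+#5+#6: cost 2+14+12=28, value 37+35+36=108
- #1+#2+#3: cost 2+11+18=31, value 37+25+45=107
Best: 120 util.

120 util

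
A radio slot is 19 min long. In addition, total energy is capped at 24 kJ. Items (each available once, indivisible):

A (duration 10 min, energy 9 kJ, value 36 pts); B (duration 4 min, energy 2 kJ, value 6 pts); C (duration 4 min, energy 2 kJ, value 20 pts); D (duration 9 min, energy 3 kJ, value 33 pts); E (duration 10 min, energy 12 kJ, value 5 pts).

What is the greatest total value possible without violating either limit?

69 pts

Feasible sets respecting both limits:
- A+D: duration 19, energy 12, value 69
- A+B+C: duration 18, energy 13, value 62
- B+C+D: duration 17, energy 7, value 59
- A+C: duration 14, energy 11, value 56
Best: 69 pts.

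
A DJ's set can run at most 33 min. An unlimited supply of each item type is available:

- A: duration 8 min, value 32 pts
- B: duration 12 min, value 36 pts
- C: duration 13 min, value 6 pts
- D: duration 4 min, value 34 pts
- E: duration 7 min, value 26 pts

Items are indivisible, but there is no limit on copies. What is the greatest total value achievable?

272 pts

Best value-per-unit is D at 34/4, and filling with it alone uses duration 8×4=32. No mix of the others beats 8×34 = 272.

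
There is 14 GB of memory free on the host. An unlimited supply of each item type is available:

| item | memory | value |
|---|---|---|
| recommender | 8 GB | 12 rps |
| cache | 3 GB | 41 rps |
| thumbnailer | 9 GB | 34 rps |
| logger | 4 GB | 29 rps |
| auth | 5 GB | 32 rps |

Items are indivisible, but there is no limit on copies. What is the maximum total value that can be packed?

164 rps

Best value-per-unit is cache at 41/3, and filling with it alone uses memory 4×3=12. No mix of the others beats 4×41 = 164.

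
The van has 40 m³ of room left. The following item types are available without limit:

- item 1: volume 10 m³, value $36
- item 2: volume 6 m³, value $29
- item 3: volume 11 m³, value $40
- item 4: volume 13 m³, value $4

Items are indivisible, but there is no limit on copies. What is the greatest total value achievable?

$181

Best value-per-unit is item 2 at 29/6; filling with it alone gives 6×29 = 174.
Optimal mix: 1×item 1 + 5×item 2 → volume 40, value 181.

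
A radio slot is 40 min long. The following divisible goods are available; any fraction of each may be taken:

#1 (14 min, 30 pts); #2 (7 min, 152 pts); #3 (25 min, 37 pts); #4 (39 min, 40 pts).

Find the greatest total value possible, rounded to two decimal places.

Take in order of value per unit:
- #2 (152/7 per unit): all 7 → value 152, running total 152.00
- #1 (30/14 per unit): all 14 → value 30, running total 182.00
- #3 (37/25 per unit): 19 of 25 → value 19×37/25 = 28.1200, running total 210.12
Total 210.12.

210.12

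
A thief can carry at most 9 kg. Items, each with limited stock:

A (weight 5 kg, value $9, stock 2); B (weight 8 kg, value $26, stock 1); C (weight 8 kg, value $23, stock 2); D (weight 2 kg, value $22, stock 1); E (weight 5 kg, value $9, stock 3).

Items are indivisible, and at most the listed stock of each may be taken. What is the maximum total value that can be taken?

$31

Top feasible selections:
- 1×D + 1×E: weight 7, value 31
- 1×A + 1×D: weight 7, value 31
Best: $31.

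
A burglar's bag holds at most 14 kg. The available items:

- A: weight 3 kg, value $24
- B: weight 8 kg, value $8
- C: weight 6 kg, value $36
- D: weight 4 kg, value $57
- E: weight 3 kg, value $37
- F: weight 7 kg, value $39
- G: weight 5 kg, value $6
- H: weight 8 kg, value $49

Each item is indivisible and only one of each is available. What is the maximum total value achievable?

Check high-value combinations within 14 kg:
- D+E+F: weight 4+3+7=14, value 57+37+39=133
- C+D+E: weight 6+4+3=13, value 36+57+37=130
- A+D+F: weight 3+4+7=14, value 24+57+39=120
- A+D+E: weight 3+4+3=10, value 24+57+37=118
- A+C+D: weight 3+6+4=13, value 24+36+57=117
Best: $133.

$133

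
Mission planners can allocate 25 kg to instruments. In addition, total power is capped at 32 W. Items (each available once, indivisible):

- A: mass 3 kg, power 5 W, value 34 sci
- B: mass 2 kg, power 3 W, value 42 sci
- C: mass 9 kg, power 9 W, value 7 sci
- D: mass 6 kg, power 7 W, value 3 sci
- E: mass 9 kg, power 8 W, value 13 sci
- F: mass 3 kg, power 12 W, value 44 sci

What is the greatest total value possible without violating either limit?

Feasible sets respecting both limits:
- A+B+E+F: mass 17, power 28, value 133
- A+B+C+F: mass 17, power 29, value 127
- A+B+D+F: mass 14, power 27, value 123
- A+B+F: mass 8, power 20, value 120
Best: 133 sci.

133 sci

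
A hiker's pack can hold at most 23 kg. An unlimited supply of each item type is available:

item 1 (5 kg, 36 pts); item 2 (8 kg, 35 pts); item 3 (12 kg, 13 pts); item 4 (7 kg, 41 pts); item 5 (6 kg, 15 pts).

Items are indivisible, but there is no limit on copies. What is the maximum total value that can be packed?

149 pts

Best value-per-unit is item 1 at 36/5; filling with it alone gives 4×36 = 144.
Optimal mix: 3×item 1 + 1×item 4 → weight 22, value 149.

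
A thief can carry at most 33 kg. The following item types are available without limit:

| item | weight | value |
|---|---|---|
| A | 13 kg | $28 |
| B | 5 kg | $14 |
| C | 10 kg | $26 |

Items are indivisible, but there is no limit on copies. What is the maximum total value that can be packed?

Best value-per-unit is B at 14/5; filling with it alone gives 6×14 = 84.
Optimal mix: 1×A + 4×B → weight 33, value 84.

$84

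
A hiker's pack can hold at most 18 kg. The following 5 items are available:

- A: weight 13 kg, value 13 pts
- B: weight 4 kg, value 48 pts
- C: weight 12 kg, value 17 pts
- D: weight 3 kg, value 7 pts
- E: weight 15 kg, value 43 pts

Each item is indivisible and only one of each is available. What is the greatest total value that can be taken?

Check high-value combinations within 18 kg:
- B+C: weight 4+12=16, value 48+17=65
- A+B: weight 13+4=17, value 13+48=61
- B+D: weight 4+3=7, value 48+7=55
- D+E: weight 3+15=18, value 7+43=50
Best: 65 pts.

65 pts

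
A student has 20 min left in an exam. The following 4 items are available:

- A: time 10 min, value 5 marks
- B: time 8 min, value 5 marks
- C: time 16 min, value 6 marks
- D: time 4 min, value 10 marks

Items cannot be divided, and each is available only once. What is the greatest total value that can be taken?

Check high-value combinations within 20 min:
- C+D: time 16+4=20, value 6+10=16
- B+D: time 8+4=12, value 5+10=15
- A+D: time 10+4=14, value 5+10=15
- D: time 4, value 10
Best: 16 marks.

16 marks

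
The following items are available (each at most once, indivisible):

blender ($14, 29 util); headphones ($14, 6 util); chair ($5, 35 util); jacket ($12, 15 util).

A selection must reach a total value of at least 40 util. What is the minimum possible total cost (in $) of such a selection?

17

Subsets with value ≥ 40, sorted by total cost:
- chair+jacket: cost 17, value 50
- blender+chair: cost 19, value 64
- headphones+chair: cost 19, value 41
Minimum cost: 17 $.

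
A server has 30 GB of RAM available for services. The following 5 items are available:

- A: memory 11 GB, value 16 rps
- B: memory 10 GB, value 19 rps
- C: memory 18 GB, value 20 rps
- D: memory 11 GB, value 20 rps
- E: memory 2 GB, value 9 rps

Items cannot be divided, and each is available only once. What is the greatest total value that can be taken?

48 rps

Check high-value combinations within 30 GB:
- B+D+E: memory 10+11+2=23, value 19+20+9=48
- B+C+E: memory 10+18+2=30, value 19+20+9=48
- A+D+E: memory 11+11+2=24, value 16+20+9=45
- A+B+E: memory 11+10+2=23, value 16+19+9=44
Best: 48 rps.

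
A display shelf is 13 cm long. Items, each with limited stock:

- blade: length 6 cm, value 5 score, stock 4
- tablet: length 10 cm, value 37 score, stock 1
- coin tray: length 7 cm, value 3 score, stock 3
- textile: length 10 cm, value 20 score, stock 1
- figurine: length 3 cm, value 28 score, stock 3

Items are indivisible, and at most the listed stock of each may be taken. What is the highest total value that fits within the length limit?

84 score

Best selections within length 13 and stock limits:
- 3×figurine: length 9, value 84
- 1×tablet + 1×figurine: length 13, value 65
- 1×blade + 2×figurine: length 12, value 61
Best: 84 score.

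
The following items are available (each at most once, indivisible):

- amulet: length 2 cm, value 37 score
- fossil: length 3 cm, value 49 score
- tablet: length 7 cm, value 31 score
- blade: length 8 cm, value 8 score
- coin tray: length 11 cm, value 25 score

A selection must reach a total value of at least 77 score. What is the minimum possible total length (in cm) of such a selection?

Subsets with value ≥ 77, sorted by total length:
- amulet+fossil: length 5, value 86
- fossil+tablet: length 10, value 80
- amulet+fossil+tablet: length 12, value 117
- amulet+fossil+blade: length 13, value 94
Minimum length: 5 cm.

5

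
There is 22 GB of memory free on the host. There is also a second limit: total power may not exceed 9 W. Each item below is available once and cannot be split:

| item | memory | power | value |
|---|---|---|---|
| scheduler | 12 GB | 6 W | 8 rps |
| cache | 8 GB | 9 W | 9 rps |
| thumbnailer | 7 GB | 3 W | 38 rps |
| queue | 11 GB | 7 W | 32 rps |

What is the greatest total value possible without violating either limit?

46 rps

Feasible sets respecting both limits:
- scheduler+thumbnailer: memory 19, power 9, value 46
- thumbnailer: memory 7, power 3, value 38
- queue: memory 11, power 7, value 32
- cache: memory 8, power 9, value 9
Best: 46 rps.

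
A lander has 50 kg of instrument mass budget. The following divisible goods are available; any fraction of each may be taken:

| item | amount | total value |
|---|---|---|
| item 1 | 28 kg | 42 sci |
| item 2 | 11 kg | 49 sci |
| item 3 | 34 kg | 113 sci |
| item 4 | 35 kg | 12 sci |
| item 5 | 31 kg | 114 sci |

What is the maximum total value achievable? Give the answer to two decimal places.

189.59

Take in order of value per unit:
- item 2 (49/11 per unit): all 11 → value 49, running total 49.00
- item 5 (114/31 per unit): all 31 → value 114, running total 163.00
- item 3 (113/34 per unit): 8 of 34 → value 8×113/34 = 26.5882, running total 189.59
Total 189.59.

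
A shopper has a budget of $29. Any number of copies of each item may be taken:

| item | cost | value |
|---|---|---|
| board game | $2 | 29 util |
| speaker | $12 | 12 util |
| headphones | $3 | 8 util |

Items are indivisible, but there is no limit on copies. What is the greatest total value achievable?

Best value-per-unit is board game at 29/2, and filling with it alone uses cost 14×2=28. No mix of the others beats 14×29 = 406.

406 util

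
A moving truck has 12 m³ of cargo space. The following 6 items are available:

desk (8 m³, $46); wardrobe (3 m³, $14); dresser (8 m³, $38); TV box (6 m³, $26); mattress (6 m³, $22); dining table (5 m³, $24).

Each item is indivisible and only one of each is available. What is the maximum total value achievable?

$60

Check high-value combinations within 12 m³:
- desk+wardrobe: volume 8+3=11, value 46+14=60
- wardrobe+dresser: volume 3+8=11, value 14+38=52
- TV box+dining table: volume 6+5=11, value 26+24=50
Best: $60.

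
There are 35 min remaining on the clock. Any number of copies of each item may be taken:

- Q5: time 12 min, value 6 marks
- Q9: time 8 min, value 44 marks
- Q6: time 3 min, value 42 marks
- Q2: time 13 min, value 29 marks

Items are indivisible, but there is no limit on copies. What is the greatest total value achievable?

462 marks

Best value-per-unit is Q6 at 42/3, and filling with it alone uses time 11×3=33. No mix of the others beats 11×42 = 462.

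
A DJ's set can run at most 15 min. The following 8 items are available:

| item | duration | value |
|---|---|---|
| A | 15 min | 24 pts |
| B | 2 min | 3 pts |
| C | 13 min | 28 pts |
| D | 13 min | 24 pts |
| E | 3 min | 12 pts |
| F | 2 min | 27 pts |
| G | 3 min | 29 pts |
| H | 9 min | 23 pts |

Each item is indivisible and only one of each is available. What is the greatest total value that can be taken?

79 pts

Check high-value combinations within 15 min:
- F+G+H: duration 2+3+9=14, value 27+29+23=79
- B+E+F+G: duration 2+3+2+3=10, value 3+12+27+29=71
- E+F+G: duration 3+2+3=8, value 12+27+29=68
- E+G+H: duration 3+3+9=15, value 12+29+23=64
- E+F+H: duration 3+2+9=14, value 12+27+23=62
Best: 79 pts.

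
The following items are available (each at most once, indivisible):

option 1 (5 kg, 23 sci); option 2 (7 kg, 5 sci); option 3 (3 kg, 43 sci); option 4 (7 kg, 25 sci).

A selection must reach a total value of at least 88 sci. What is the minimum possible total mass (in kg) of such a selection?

Subsets with value ≥ 88, sorted by total mass:
- option 1+option 3+option 4: mass 15, value 91
- option 1+option 2+option 3+option 4: mass 22, value 96
Minimum mass: 15 kg.

15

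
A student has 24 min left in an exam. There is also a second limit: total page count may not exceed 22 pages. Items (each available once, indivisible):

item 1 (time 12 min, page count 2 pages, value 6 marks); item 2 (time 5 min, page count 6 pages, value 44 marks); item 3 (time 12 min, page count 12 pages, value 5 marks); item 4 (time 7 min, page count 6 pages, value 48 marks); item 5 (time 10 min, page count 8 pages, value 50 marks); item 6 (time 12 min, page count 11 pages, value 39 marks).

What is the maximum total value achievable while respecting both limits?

Feasible sets respecting both limits:
- item 2+item 4+item 5: time 22, page count 20, value 142
- item 1+item 2+item 4: time 24, page count 14, value 98
- item 4+item 5: time 17, page count 14, value 98
- item 2+item 5: time 15, page count 14, value 94
Best: 142 marks.

142 marks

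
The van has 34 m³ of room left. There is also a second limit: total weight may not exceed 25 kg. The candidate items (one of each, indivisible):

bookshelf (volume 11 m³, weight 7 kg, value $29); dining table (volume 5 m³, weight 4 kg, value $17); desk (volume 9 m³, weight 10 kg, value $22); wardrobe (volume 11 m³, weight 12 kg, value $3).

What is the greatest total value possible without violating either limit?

Feasible sets respecting both limits:
- bookshelf+dining table+desk: volume 25, weight 21, value 68
- bookshelf+desk: volume 20, weight 17, value 51
- bookshelf+dining table+wardrobe: volume 27, weight 23, value 49
- bookshelf+dining table: volume 16, weight 11, value 46
Best: $68.

$68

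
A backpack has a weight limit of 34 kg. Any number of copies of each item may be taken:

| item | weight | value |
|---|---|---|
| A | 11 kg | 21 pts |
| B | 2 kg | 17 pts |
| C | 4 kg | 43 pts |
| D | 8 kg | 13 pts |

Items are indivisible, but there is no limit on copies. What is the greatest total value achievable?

361 pts

Best value-per-unit is C at 43/4; filling with it alone gives 8×43 = 344.
Optimal mix: 1×B + 8×C → weight 34, value 361.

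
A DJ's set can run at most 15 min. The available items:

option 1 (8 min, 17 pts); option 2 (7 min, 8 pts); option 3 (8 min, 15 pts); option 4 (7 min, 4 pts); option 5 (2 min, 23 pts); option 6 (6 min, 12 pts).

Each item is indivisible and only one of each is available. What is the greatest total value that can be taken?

43 pts

This is a 0/1 knapsack; check combinations near the capacity.
- option 2+option 5+option 6: duration 7+2+6=15, value 8+23+12=43
- option 1+option 5: duration 8+2=10, value 17+23=40
- option 4+option 5+option 6: duration 7+2+6=15, value 4+23+12=39
Best: 43 pts.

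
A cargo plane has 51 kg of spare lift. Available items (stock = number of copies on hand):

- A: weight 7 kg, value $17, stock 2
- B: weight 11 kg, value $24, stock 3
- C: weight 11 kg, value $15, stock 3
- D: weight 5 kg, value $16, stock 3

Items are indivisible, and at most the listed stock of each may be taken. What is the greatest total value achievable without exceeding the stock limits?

$130

Best selections within weight 51 and stock limits:
- 2×A + 2×B + 3×D: weight 51, value 130
- 1×A + 3×B + 2×D: weight 50, value 121
- 2×A + 1×B + 1×C + 3×D: weight 51, value 121
- 3×B + 3×D: weight 48, value 120
Best: $130.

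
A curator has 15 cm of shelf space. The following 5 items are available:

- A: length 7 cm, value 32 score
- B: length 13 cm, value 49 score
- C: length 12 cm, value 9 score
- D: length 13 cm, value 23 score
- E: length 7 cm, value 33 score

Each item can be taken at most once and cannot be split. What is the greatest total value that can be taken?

65 score

This is a 0/1 knapsack; check combinations near the capacity.
- A+E: length 7+7=14, value 32+33=65
- B: length 13, value 49
- E: length 7, value 33
- A: length 7, value 32
- D: length 13, value 23
Best: 65 score.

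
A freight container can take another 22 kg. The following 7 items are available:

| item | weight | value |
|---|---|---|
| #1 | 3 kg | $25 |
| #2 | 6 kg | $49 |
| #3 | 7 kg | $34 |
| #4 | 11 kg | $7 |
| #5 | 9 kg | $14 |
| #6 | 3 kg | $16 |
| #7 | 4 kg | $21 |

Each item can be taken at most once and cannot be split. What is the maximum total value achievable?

Check high-value combinations within 22 kg:
- #1+#2+#3+#7: weight 3+6+7+4=20, value 25+49+34+21=129
- #1+#2+#3+#6: weight 3+6+7+3=19, value 25+49+34+16=124
- #2+#3+#6+#7: weight 6+7+3+4=20, value 49+34+16+21=120
Best: $129.

$129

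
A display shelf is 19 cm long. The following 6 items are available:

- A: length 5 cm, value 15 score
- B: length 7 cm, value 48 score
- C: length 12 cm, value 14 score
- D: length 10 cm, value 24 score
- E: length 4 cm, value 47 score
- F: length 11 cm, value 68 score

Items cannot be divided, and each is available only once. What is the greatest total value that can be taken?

Check high-value combinations within 19 cm:
- B+F: length 7+11=18, value 48+68=116
- E+F: length 4+11=15, value 47+68=115
- A+B+E: length 5+7+4=16, value 15+48+47=110
- B+E: length 7+4=11, value 48+47=95
- A+D+E: length 5+10+4=19, value 15+24+47=86
Best: 116 score.

116 score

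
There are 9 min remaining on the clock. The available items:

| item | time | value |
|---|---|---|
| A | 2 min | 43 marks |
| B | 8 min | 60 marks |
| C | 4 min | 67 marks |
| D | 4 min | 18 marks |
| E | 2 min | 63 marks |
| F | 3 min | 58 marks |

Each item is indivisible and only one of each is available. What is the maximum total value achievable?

188 marks

Check high-value combinations within 9 min:
- C+E+F: time 4+2+3=9, value 67+63+58=188
- A+C+E: time 2+4+2=8, value 43+67+63=173
- A+C+F: time 2+4+3=9, value 43+67+58=168
Best: 188 marks.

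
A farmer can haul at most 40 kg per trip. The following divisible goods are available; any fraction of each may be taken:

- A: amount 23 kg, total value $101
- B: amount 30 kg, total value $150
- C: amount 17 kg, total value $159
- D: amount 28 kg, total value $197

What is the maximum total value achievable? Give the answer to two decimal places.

320.82

Take in order of value per unit:
- C (159/17 per unit): all 17 → value 159, running total 159.00
- D (197/28 per unit): 23 of 28 → value 23×197/28 = 161.8214, running total 320.82
Total 320.82.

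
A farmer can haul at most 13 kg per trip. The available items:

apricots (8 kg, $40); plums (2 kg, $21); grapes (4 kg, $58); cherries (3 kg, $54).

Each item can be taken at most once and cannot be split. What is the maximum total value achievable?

$133

Check high-value combinations within 13 kg:
- plums+grapes+cherries: weight 2+4+3=9, value 21+58+54=133
- apricots+plums+cherries: weight 8+2+3=13, value 40+21+54=115
- grapes+cherries: weight 4+3=7, value 58+54=112
- apricots+grapes: weight 8+4=12, value 40+58=98
Best: $133.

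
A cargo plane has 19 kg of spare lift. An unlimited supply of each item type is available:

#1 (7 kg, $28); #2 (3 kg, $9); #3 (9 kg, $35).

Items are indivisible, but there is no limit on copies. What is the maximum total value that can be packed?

Best value-per-unit is #1 at 28/7; filling with it alone gives 2×28 = 56.
Optimal mix: 1×#1 + 1×#2 + 1×#3 → weight 19, value 72.

$72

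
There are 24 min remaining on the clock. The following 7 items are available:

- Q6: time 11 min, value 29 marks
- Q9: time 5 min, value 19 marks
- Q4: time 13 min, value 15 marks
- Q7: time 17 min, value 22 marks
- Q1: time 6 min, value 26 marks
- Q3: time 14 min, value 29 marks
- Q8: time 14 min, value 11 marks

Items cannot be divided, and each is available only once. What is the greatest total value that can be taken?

Check high-value combinations within 24 min:
- Q6+Q9+Q1: time 11+5+6=22, value 29+19+26=74
- Q9+Q4+Q1: time 5+13+6=24, value 19+15+26=60
- Q6+Q1: time 11+6=17, value 29+26=55
- Q1+Q3: time 6+14=20, value 26+29=55
Best: 74 marks.

74 marks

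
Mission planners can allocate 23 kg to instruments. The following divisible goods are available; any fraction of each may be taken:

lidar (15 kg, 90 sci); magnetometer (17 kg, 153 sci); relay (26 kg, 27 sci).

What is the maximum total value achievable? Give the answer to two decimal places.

Take in order of value per unit:
- magnetometer (153/17 per unit): all 17 → value 153, running total 153.00
- lidar (90/15 per unit): 6 of 15 → value 6×90/15 = 36.0000, running total 189.00
Total 189.00.

189.00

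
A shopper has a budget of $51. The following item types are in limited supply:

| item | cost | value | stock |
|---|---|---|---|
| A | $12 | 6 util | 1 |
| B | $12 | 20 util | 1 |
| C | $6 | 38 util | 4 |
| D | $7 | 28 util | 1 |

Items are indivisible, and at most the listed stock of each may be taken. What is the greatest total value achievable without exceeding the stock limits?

200 util

Top feasible selections:
- 1×B + 4×C + 1×D: cost 43, value 200
- 1×A + 4×C + 1×D: cost 43, value 186
- 4×C + 1×D: cost 31, value 180
Best: 200 util.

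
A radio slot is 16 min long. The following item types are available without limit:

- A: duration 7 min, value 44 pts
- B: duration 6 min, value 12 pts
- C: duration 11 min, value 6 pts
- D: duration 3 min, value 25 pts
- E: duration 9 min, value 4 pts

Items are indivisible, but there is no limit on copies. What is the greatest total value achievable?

Best value-per-unit is D at 25/3, and filling with it alone uses duration 5×3=15. No mix of the others beats 5×25 = 125.

125 pts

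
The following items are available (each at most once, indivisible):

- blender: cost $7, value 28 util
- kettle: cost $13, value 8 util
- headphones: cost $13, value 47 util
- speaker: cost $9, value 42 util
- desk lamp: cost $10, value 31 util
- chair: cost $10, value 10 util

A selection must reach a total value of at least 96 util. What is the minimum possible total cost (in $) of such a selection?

Subsets with value ≥ 96, sorted by total cost:
- blender+speaker+desk lamp: cost 26, value 101
- blender+headphones+speaker: cost 29, value 117
Minimum cost: 26 $.

26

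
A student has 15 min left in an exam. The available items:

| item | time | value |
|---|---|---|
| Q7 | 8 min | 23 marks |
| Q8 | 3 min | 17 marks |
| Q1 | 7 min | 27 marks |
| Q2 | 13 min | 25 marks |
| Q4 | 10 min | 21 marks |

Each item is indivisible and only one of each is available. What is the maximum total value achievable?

50 marks

Check high-value combinations within 15 min:
- Q7+Q1: time 8+7=15, value 23+27=50
- Q8+Q1: time 3+7=10, value 17+27=44
- Q7+Q8: time 8+3=11, value 23+17=40
- Q8+Q4: time 3+10=13, value 17+21=38
Best: 50 marks.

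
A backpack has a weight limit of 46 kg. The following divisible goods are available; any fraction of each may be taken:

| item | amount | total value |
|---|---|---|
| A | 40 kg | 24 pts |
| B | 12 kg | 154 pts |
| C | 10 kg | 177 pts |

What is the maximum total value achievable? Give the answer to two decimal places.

Take in order of value per unit:
- C (177/10 per unit): all 10 → value 177, running total 177.00
- B (154/12 per unit): all 12 → value 154, running total 331.00
- A (24/40 per unit): 24 of 40 → value 24×24/40 = 14.4000, running total 345.40
Total 345.40.

345.40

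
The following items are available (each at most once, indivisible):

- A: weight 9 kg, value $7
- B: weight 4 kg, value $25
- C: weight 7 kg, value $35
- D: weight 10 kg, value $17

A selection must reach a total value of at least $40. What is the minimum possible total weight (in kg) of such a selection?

11

Subsets with value ≥ 40, sorted by total weight:
- B+C: weight 11, value 60
- B+D: weight 14, value 42
Minimum weight: 11 kg.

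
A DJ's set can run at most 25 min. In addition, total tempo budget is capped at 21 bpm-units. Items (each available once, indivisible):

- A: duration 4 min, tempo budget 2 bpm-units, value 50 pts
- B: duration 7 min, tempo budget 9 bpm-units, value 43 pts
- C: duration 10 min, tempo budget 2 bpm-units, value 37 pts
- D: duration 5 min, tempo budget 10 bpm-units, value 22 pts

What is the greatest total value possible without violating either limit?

Feasible sets respecting both limits:
- A+B+C: duration 21, tempo budget 13, value 130
- A+B+D: duration 16, tempo budget 21, value 115
- A+C+D: duration 19, tempo budget 14, value 109
Best: 130 pts.

130 pts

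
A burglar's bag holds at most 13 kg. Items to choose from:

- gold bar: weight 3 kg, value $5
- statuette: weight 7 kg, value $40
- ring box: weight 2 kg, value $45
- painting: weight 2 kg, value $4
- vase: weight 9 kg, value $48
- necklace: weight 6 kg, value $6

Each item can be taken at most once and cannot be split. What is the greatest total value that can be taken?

Check high-value combinations within 13 kg:
- ring box+painting+vase: weight 2+2+9=13, value 45+4+48=97
- ring box+vase: weight 2+9=11, value 45+48=93
- gold bar+statuette+ring box: weight 3+7+2=12, value 5+40+45=90
- statuette+ring box+painting: weight 7+2+2=11, value 40+45+4=89
Best: $97.

$97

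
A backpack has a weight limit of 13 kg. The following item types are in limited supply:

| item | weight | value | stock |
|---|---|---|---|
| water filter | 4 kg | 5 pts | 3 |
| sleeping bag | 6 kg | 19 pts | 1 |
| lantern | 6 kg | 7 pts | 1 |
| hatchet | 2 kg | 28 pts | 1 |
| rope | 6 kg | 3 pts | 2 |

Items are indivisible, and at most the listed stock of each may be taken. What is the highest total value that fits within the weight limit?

52 pts

Top feasible selections:
- 1×water filter + 1×sleeping bag + 1×hatchet: weight 12, value 52
- 1×sleeping bag + 1×hatchet: weight 8, value 47
Best: 52 pts.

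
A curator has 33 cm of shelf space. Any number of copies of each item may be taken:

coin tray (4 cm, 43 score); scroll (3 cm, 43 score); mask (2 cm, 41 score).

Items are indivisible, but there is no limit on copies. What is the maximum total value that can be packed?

Best value-per-unit is mask at 41/2; filling with it alone gives 16×41 = 656.
Optimal mix: 1×scroll + 15×mask → length 33, value 658.

658 score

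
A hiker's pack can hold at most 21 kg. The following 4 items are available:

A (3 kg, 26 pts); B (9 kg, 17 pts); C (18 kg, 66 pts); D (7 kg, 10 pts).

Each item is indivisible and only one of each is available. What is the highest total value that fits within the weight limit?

This is a 0/1 knapsack; check combinations near the capacity.
- A+C: weight 3+18=21, value 26+66=92
- C: weight 18, value 66
- A+B+D: weight 3+9+7=19, value 26+17+10=53
- A+B: weight 3+9=12, value 26+17=43
- A+D: weight 3+7=10, value 26+10=36
Best: 92 pts.

92 pts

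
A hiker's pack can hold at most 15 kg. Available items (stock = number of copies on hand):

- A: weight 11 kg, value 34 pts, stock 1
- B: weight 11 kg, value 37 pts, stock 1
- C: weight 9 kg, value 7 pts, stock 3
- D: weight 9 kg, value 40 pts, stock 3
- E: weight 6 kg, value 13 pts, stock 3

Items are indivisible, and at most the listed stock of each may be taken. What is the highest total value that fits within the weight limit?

Best selections within weight 15 and stock limits:
- 1×D + 1×E: weight 15, value 53
- 1×D: weight 9, value 40
- 1×B: weight 11, value 37
Best: 53 pts.

53 pts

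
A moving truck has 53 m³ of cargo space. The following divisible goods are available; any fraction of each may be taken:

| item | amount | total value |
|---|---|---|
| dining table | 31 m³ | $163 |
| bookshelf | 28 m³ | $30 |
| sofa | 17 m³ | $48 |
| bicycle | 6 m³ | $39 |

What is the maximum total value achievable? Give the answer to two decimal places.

247.18

Take in order of value per unit:
- bicycle (39/6 per unit): all 6 → value 39, running total 39.00
- dining table (163/31 per unit): all 31 → value 163, running total 202.00
- sofa (48/17 per unit): 16 of 17 → value 16×48/17 = 45.1765, running total 247.18
Total 247.18.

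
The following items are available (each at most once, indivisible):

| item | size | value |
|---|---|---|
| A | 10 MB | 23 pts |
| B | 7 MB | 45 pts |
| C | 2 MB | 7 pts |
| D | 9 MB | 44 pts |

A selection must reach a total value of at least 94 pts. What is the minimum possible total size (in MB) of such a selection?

18

Subsets with value ≥ 94, sorted by total size:
- B+C+D: size 18, value 96
- A+B+D: size 26, value 112
- A+B+C+D: size 28, value 119
Minimum size: 18 MB.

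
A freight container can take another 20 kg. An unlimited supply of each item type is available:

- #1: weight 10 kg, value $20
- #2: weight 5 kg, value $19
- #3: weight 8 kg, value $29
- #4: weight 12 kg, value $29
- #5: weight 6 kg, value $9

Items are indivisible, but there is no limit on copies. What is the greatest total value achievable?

Best value-per-unit is #2 at 19/5, and filling with it alone uses weight 4×5=20. No mix of the others beats 4×19 = 76.

$76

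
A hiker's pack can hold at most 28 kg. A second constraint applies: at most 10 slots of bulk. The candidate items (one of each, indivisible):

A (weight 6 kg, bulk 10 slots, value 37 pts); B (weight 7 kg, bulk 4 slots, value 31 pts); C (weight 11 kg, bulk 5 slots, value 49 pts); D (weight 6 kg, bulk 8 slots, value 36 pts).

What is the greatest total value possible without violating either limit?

Feasible sets respecting both limits:
- B+C: weight 18, bulk 9, value 80
- C: weight 11, bulk 5, value 49
- A: weight 6, bulk 10, value 37
- D: weight 6, bulk 8, value 36
Best: 80 pts.

80 pts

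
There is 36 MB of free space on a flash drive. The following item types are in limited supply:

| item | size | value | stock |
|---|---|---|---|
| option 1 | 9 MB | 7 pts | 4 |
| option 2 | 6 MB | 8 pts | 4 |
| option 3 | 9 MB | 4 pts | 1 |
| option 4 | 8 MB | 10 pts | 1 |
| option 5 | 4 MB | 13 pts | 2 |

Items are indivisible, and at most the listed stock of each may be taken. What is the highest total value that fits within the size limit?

60 pts

Top feasible selections:
- 3×option 2 + 1×option 4 + 2×option 5: size 34, value 60
- 4×option 2 + 2×option 5: size 32, value 58
- 1×option 1 + 3×option 2 + 2×option 5: size 35, value 57
Best: 60 pts.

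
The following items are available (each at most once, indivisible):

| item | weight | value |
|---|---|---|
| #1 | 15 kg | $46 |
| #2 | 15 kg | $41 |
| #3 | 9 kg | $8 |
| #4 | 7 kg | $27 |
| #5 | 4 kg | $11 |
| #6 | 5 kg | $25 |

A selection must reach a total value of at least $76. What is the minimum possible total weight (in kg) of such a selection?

24

Subsets with value ≥ 76, sorted by total weight:
- #1+#5+#6: weight 24, value 82
- #2+#5+#6: weight 24, value 77
- #1+#4+#5: weight 26, value 84
- #2+#4+#5: weight 26, value 79
Minimum weight: 24 kg.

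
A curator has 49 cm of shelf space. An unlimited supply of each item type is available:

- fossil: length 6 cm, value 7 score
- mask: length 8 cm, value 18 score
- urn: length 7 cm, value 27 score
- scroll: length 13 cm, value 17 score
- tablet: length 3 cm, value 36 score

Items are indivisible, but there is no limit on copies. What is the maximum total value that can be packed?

Best value-per-unit is tablet at 36/3, and filling with it alone uses length 16×3=48. No mix of the others beats 16×36 = 576.

576 score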